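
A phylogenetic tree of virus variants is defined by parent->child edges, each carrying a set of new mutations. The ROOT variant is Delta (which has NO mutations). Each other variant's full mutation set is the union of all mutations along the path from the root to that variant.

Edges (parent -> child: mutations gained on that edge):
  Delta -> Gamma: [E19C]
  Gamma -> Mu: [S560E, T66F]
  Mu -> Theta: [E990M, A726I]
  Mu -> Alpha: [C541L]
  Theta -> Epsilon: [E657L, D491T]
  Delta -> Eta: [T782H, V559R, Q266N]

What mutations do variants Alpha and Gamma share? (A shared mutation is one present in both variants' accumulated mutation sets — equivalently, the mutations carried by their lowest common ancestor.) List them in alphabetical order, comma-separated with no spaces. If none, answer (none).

Accumulating mutations along path to Alpha:
  At Delta: gained [] -> total []
  At Gamma: gained ['E19C'] -> total ['E19C']
  At Mu: gained ['S560E', 'T66F'] -> total ['E19C', 'S560E', 'T66F']
  At Alpha: gained ['C541L'] -> total ['C541L', 'E19C', 'S560E', 'T66F']
Mutations(Alpha) = ['C541L', 'E19C', 'S560E', 'T66F']
Accumulating mutations along path to Gamma:
  At Delta: gained [] -> total []
  At Gamma: gained ['E19C'] -> total ['E19C']
Mutations(Gamma) = ['E19C']
Intersection: ['C541L', 'E19C', 'S560E', 'T66F'] ∩ ['E19C'] = ['E19C']

Answer: E19C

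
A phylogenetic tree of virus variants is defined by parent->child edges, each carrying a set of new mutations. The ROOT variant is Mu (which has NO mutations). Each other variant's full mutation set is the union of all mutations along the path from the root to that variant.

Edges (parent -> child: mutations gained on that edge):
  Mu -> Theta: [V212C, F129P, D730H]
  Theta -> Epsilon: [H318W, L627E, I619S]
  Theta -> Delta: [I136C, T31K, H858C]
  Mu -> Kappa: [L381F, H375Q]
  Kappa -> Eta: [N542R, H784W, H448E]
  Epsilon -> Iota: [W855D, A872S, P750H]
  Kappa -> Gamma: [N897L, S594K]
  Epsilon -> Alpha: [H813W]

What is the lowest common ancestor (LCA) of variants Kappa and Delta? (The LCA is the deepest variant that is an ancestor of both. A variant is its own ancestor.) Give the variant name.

Path from root to Kappa: Mu -> Kappa
  ancestors of Kappa: {Mu, Kappa}
Path from root to Delta: Mu -> Theta -> Delta
  ancestors of Delta: {Mu, Theta, Delta}
Common ancestors: {Mu}
Walk up from Delta: Delta (not in ancestors of Kappa), Theta (not in ancestors of Kappa), Mu (in ancestors of Kappa)
Deepest common ancestor (LCA) = Mu

Answer: Mu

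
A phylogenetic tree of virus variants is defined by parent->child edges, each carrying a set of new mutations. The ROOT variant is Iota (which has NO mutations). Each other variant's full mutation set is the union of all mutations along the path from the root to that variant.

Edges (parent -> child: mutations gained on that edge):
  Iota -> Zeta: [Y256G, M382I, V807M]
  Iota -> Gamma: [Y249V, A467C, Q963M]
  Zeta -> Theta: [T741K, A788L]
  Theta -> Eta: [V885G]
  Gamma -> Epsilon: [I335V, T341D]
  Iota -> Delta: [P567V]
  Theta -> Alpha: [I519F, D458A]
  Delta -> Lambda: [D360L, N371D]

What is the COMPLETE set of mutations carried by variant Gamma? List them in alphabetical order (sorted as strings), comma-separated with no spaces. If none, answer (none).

Answer: A467C,Q963M,Y249V

Derivation:
At Iota: gained [] -> total []
At Gamma: gained ['Y249V', 'A467C', 'Q963M'] -> total ['A467C', 'Q963M', 'Y249V']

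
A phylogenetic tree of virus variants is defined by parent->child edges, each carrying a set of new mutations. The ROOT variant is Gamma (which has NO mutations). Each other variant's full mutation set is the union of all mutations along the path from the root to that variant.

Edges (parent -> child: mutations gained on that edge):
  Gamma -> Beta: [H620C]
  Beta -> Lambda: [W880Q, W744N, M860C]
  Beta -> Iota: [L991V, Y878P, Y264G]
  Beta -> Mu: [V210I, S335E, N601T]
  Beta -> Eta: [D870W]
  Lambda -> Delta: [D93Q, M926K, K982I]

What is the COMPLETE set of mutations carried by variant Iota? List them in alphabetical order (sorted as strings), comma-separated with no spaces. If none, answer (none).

At Gamma: gained [] -> total []
At Beta: gained ['H620C'] -> total ['H620C']
At Iota: gained ['L991V', 'Y878P', 'Y264G'] -> total ['H620C', 'L991V', 'Y264G', 'Y878P']

Answer: H620C,L991V,Y264G,Y878P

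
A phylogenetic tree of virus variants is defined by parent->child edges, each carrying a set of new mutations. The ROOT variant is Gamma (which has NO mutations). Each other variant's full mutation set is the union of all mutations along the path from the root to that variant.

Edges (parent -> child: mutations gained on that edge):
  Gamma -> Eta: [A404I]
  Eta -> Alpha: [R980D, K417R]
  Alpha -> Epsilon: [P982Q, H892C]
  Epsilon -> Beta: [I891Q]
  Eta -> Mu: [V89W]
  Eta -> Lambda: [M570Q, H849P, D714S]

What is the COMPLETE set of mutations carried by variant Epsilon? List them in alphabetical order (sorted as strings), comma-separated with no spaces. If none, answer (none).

Answer: A404I,H892C,K417R,P982Q,R980D

Derivation:
At Gamma: gained [] -> total []
At Eta: gained ['A404I'] -> total ['A404I']
At Alpha: gained ['R980D', 'K417R'] -> total ['A404I', 'K417R', 'R980D']
At Epsilon: gained ['P982Q', 'H892C'] -> total ['A404I', 'H892C', 'K417R', 'P982Q', 'R980D']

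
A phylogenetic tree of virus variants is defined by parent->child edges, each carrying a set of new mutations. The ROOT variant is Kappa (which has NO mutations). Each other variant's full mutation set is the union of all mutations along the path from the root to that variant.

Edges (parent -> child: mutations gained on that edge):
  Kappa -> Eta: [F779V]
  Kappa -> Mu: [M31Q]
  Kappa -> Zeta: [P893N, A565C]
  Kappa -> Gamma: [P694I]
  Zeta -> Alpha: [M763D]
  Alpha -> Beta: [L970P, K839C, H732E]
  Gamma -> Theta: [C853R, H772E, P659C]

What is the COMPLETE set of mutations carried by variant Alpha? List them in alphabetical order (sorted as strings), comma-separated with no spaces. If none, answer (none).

At Kappa: gained [] -> total []
At Zeta: gained ['P893N', 'A565C'] -> total ['A565C', 'P893N']
At Alpha: gained ['M763D'] -> total ['A565C', 'M763D', 'P893N']

Answer: A565C,M763D,P893N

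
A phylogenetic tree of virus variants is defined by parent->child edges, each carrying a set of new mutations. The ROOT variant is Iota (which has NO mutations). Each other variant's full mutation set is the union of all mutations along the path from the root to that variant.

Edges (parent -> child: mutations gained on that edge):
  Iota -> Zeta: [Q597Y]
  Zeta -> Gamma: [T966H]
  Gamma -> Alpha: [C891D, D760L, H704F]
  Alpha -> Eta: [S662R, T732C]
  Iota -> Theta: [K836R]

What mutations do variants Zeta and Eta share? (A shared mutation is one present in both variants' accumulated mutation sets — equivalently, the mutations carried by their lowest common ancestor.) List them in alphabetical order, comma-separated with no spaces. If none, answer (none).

Answer: Q597Y

Derivation:
Accumulating mutations along path to Zeta:
  At Iota: gained [] -> total []
  At Zeta: gained ['Q597Y'] -> total ['Q597Y']
Mutations(Zeta) = ['Q597Y']
Accumulating mutations along path to Eta:
  At Iota: gained [] -> total []
  At Zeta: gained ['Q597Y'] -> total ['Q597Y']
  At Gamma: gained ['T966H'] -> total ['Q597Y', 'T966H']
  At Alpha: gained ['C891D', 'D760L', 'H704F'] -> total ['C891D', 'D760L', 'H704F', 'Q597Y', 'T966H']
  At Eta: gained ['S662R', 'T732C'] -> total ['C891D', 'D760L', 'H704F', 'Q597Y', 'S662R', 'T732C', 'T966H']
Mutations(Eta) = ['C891D', 'D760L', 'H704F', 'Q597Y', 'S662R', 'T732C', 'T966H']
Intersection: ['Q597Y'] ∩ ['C891D', 'D760L', 'H704F', 'Q597Y', 'S662R', 'T732C', 'T966H'] = ['Q597Y']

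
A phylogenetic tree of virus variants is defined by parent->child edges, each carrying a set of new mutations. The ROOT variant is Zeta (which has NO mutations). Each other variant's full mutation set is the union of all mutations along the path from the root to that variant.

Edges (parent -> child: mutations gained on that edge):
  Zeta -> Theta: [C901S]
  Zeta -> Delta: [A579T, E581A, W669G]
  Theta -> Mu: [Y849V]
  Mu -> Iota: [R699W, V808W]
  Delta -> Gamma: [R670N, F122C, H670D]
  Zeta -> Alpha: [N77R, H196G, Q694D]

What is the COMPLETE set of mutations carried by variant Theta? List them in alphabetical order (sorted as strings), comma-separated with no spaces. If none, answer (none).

At Zeta: gained [] -> total []
At Theta: gained ['C901S'] -> total ['C901S']

Answer: C901S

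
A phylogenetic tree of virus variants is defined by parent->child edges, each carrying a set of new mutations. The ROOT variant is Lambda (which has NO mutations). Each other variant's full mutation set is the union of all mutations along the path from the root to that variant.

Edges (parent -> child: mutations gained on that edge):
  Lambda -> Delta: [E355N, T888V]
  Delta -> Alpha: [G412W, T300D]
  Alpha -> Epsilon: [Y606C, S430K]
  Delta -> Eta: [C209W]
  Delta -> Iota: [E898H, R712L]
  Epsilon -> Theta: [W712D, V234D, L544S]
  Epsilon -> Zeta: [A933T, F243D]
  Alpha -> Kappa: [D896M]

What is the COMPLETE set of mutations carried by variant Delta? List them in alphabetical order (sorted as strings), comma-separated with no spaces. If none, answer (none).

Answer: E355N,T888V

Derivation:
At Lambda: gained [] -> total []
At Delta: gained ['E355N', 'T888V'] -> total ['E355N', 'T888V']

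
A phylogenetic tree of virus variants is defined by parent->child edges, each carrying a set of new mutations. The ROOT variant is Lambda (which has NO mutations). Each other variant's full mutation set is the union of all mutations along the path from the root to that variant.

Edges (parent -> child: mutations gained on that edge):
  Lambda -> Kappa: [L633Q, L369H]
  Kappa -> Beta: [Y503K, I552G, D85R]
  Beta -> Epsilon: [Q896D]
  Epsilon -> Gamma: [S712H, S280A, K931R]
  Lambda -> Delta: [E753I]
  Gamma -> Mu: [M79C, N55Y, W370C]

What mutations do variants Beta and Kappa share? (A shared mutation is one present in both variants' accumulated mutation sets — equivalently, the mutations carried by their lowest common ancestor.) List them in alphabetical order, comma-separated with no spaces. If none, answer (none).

Accumulating mutations along path to Beta:
  At Lambda: gained [] -> total []
  At Kappa: gained ['L633Q', 'L369H'] -> total ['L369H', 'L633Q']
  At Beta: gained ['Y503K', 'I552G', 'D85R'] -> total ['D85R', 'I552G', 'L369H', 'L633Q', 'Y503K']
Mutations(Beta) = ['D85R', 'I552G', 'L369H', 'L633Q', 'Y503K']
Accumulating mutations along path to Kappa:
  At Lambda: gained [] -> total []
  At Kappa: gained ['L633Q', 'L369H'] -> total ['L369H', 'L633Q']
Mutations(Kappa) = ['L369H', 'L633Q']
Intersection: ['D85R', 'I552G', 'L369H', 'L633Q', 'Y503K'] ∩ ['L369H', 'L633Q'] = ['L369H', 'L633Q']

Answer: L369H,L633Q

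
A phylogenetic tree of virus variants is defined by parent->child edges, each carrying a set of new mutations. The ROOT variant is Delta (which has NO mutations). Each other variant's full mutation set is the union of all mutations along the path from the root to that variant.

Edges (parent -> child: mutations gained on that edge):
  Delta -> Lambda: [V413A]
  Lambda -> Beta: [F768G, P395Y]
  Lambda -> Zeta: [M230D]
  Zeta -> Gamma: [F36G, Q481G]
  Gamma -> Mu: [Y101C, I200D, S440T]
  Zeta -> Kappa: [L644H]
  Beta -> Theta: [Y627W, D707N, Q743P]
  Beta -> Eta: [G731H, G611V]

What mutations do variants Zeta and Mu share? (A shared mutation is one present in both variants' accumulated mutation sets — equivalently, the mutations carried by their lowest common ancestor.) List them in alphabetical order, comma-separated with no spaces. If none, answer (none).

Accumulating mutations along path to Zeta:
  At Delta: gained [] -> total []
  At Lambda: gained ['V413A'] -> total ['V413A']
  At Zeta: gained ['M230D'] -> total ['M230D', 'V413A']
Mutations(Zeta) = ['M230D', 'V413A']
Accumulating mutations along path to Mu:
  At Delta: gained [] -> total []
  At Lambda: gained ['V413A'] -> total ['V413A']
  At Zeta: gained ['M230D'] -> total ['M230D', 'V413A']
  At Gamma: gained ['F36G', 'Q481G'] -> total ['F36G', 'M230D', 'Q481G', 'V413A']
  At Mu: gained ['Y101C', 'I200D', 'S440T'] -> total ['F36G', 'I200D', 'M230D', 'Q481G', 'S440T', 'V413A', 'Y101C']
Mutations(Mu) = ['F36G', 'I200D', 'M230D', 'Q481G', 'S440T', 'V413A', 'Y101C']
Intersection: ['M230D', 'V413A'] ∩ ['F36G', 'I200D', 'M230D', 'Q481G', 'S440T', 'V413A', 'Y101C'] = ['M230D', 'V413A']

Answer: M230D,V413A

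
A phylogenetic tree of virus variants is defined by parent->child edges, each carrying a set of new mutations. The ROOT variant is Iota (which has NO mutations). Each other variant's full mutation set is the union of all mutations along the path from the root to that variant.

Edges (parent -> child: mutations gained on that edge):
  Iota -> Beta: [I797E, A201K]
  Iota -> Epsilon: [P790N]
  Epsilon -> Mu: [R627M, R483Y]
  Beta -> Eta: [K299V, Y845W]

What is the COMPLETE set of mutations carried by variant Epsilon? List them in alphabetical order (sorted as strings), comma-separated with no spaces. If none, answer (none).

Answer: P790N

Derivation:
At Iota: gained [] -> total []
At Epsilon: gained ['P790N'] -> total ['P790N']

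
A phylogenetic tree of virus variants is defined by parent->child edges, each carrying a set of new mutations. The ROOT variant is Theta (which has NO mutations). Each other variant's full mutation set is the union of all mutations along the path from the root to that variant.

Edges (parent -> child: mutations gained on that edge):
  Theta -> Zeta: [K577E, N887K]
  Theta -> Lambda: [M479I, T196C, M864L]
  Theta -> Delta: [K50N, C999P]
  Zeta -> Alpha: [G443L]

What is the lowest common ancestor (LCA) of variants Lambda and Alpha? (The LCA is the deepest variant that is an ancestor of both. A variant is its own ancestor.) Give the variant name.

Path from root to Lambda: Theta -> Lambda
  ancestors of Lambda: {Theta, Lambda}
Path from root to Alpha: Theta -> Zeta -> Alpha
  ancestors of Alpha: {Theta, Zeta, Alpha}
Common ancestors: {Theta}
Walk up from Alpha: Alpha (not in ancestors of Lambda), Zeta (not in ancestors of Lambda), Theta (in ancestors of Lambda)
Deepest common ancestor (LCA) = Theta

Answer: Theta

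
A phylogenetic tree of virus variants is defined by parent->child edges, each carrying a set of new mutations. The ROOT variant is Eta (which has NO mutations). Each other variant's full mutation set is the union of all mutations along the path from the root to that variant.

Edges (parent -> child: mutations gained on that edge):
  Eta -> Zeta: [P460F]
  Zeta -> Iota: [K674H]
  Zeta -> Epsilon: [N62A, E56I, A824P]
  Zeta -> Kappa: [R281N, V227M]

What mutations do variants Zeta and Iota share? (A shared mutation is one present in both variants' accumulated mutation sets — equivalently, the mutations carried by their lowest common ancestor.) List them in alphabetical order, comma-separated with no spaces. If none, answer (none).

Answer: P460F

Derivation:
Accumulating mutations along path to Zeta:
  At Eta: gained [] -> total []
  At Zeta: gained ['P460F'] -> total ['P460F']
Mutations(Zeta) = ['P460F']
Accumulating mutations along path to Iota:
  At Eta: gained [] -> total []
  At Zeta: gained ['P460F'] -> total ['P460F']
  At Iota: gained ['K674H'] -> total ['K674H', 'P460F']
Mutations(Iota) = ['K674H', 'P460F']
Intersection: ['P460F'] ∩ ['K674H', 'P460F'] = ['P460F']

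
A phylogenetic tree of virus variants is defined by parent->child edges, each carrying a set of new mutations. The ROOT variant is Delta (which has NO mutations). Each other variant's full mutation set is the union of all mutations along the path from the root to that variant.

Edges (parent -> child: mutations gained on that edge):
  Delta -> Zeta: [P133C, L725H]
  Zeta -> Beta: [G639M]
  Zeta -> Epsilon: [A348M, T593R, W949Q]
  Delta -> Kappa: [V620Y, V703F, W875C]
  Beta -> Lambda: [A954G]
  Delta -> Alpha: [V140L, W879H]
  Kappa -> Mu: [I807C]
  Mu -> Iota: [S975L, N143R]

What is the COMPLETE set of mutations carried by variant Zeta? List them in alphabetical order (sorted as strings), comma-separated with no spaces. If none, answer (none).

At Delta: gained [] -> total []
At Zeta: gained ['P133C', 'L725H'] -> total ['L725H', 'P133C']

Answer: L725H,P133C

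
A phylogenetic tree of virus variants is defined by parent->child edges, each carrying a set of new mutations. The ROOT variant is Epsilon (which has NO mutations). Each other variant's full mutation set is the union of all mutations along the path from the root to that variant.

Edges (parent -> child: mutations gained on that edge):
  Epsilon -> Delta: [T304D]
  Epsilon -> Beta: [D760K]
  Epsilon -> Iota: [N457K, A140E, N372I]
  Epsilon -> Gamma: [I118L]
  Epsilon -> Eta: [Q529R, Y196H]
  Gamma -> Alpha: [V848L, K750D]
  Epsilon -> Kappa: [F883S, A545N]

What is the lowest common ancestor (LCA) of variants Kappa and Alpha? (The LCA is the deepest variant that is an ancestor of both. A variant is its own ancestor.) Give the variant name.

Path from root to Kappa: Epsilon -> Kappa
  ancestors of Kappa: {Epsilon, Kappa}
Path from root to Alpha: Epsilon -> Gamma -> Alpha
  ancestors of Alpha: {Epsilon, Gamma, Alpha}
Common ancestors: {Epsilon}
Walk up from Alpha: Alpha (not in ancestors of Kappa), Gamma (not in ancestors of Kappa), Epsilon (in ancestors of Kappa)
Deepest common ancestor (LCA) = Epsilon

Answer: Epsilon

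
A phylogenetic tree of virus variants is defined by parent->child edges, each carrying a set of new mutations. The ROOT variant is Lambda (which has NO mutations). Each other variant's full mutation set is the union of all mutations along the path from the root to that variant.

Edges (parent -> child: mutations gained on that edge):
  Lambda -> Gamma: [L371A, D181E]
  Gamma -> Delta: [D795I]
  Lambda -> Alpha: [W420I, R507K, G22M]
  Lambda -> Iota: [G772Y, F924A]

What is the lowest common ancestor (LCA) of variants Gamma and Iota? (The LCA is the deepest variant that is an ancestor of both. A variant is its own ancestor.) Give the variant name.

Path from root to Gamma: Lambda -> Gamma
  ancestors of Gamma: {Lambda, Gamma}
Path from root to Iota: Lambda -> Iota
  ancestors of Iota: {Lambda, Iota}
Common ancestors: {Lambda}
Walk up from Iota: Iota (not in ancestors of Gamma), Lambda (in ancestors of Gamma)
Deepest common ancestor (LCA) = Lambda

Answer: Lambda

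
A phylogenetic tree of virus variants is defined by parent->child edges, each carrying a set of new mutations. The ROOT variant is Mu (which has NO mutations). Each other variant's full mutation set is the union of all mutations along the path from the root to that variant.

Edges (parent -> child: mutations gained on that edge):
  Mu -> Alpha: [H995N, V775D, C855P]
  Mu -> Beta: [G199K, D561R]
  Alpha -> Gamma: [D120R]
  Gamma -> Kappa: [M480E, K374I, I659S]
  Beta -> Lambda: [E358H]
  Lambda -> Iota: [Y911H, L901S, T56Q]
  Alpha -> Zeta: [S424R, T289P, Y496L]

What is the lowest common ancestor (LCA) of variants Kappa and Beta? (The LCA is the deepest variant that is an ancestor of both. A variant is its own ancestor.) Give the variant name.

Path from root to Kappa: Mu -> Alpha -> Gamma -> Kappa
  ancestors of Kappa: {Mu, Alpha, Gamma, Kappa}
Path from root to Beta: Mu -> Beta
  ancestors of Beta: {Mu, Beta}
Common ancestors: {Mu}
Walk up from Beta: Beta (not in ancestors of Kappa), Mu (in ancestors of Kappa)
Deepest common ancestor (LCA) = Mu

Answer: Mu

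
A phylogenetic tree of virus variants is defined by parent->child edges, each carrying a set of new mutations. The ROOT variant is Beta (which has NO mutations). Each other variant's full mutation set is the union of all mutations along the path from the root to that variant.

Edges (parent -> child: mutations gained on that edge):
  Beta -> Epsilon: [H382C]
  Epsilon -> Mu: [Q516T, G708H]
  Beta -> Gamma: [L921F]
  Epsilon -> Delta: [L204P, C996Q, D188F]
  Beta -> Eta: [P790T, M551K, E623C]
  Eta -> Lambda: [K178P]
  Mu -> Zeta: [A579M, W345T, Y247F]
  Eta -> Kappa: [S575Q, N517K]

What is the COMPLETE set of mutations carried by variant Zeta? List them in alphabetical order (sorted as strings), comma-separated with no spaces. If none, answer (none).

Answer: A579M,G708H,H382C,Q516T,W345T,Y247F

Derivation:
At Beta: gained [] -> total []
At Epsilon: gained ['H382C'] -> total ['H382C']
At Mu: gained ['Q516T', 'G708H'] -> total ['G708H', 'H382C', 'Q516T']
At Zeta: gained ['A579M', 'W345T', 'Y247F'] -> total ['A579M', 'G708H', 'H382C', 'Q516T', 'W345T', 'Y247F']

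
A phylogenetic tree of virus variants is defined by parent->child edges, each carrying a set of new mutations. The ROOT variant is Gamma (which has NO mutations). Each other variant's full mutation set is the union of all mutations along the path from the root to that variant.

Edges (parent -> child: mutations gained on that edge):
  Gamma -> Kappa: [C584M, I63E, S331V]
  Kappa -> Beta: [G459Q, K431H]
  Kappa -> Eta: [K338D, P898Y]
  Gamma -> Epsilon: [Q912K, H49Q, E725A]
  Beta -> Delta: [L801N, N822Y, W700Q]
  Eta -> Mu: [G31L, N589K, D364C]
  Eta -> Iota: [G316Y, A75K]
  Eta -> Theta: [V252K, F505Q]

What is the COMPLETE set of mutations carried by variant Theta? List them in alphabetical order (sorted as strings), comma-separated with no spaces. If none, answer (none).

At Gamma: gained [] -> total []
At Kappa: gained ['C584M', 'I63E', 'S331V'] -> total ['C584M', 'I63E', 'S331V']
At Eta: gained ['K338D', 'P898Y'] -> total ['C584M', 'I63E', 'K338D', 'P898Y', 'S331V']
At Theta: gained ['V252K', 'F505Q'] -> total ['C584M', 'F505Q', 'I63E', 'K338D', 'P898Y', 'S331V', 'V252K']

Answer: C584M,F505Q,I63E,K338D,P898Y,S331V,V252K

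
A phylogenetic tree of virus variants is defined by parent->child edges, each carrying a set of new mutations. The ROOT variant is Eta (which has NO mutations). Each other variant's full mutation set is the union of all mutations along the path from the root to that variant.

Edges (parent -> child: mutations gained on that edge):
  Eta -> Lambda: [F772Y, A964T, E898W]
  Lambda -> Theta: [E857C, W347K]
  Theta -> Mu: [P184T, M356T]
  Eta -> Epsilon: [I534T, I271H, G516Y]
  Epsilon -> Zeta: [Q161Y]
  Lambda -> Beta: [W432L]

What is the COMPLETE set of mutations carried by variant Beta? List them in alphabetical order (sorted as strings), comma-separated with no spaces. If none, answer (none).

At Eta: gained [] -> total []
At Lambda: gained ['F772Y', 'A964T', 'E898W'] -> total ['A964T', 'E898W', 'F772Y']
At Beta: gained ['W432L'] -> total ['A964T', 'E898W', 'F772Y', 'W432L']

Answer: A964T,E898W,F772Y,W432L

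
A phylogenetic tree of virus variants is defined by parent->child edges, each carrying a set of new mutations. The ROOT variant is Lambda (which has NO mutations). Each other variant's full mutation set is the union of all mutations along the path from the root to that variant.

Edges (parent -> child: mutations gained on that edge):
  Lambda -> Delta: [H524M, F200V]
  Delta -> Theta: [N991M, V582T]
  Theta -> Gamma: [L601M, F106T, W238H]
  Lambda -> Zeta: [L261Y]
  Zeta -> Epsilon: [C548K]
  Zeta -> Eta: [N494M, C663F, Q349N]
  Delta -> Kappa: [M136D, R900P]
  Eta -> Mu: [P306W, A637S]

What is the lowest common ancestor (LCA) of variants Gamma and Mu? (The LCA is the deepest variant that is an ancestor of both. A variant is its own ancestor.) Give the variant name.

Path from root to Gamma: Lambda -> Delta -> Theta -> Gamma
  ancestors of Gamma: {Lambda, Delta, Theta, Gamma}
Path from root to Mu: Lambda -> Zeta -> Eta -> Mu
  ancestors of Mu: {Lambda, Zeta, Eta, Mu}
Common ancestors: {Lambda}
Walk up from Mu: Mu (not in ancestors of Gamma), Eta (not in ancestors of Gamma), Zeta (not in ancestors of Gamma), Lambda (in ancestors of Gamma)
Deepest common ancestor (LCA) = Lambda

Answer: Lambda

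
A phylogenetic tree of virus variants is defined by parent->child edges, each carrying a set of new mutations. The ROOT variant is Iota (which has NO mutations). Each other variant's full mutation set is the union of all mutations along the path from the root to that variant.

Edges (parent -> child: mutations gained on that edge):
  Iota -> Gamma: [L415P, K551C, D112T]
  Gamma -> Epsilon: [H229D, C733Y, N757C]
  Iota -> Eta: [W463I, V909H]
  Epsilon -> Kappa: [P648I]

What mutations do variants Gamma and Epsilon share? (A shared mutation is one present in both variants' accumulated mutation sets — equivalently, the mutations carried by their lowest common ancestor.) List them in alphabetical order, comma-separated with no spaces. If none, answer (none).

Accumulating mutations along path to Gamma:
  At Iota: gained [] -> total []
  At Gamma: gained ['L415P', 'K551C', 'D112T'] -> total ['D112T', 'K551C', 'L415P']
Mutations(Gamma) = ['D112T', 'K551C', 'L415P']
Accumulating mutations along path to Epsilon:
  At Iota: gained [] -> total []
  At Gamma: gained ['L415P', 'K551C', 'D112T'] -> total ['D112T', 'K551C', 'L415P']
  At Epsilon: gained ['H229D', 'C733Y', 'N757C'] -> total ['C733Y', 'D112T', 'H229D', 'K551C', 'L415P', 'N757C']
Mutations(Epsilon) = ['C733Y', 'D112T', 'H229D', 'K551C', 'L415P', 'N757C']
Intersection: ['D112T', 'K551C', 'L415P'] ∩ ['C733Y', 'D112T', 'H229D', 'K551C', 'L415P', 'N757C'] = ['D112T', 'K551C', 'L415P']

Answer: D112T,K551C,L415P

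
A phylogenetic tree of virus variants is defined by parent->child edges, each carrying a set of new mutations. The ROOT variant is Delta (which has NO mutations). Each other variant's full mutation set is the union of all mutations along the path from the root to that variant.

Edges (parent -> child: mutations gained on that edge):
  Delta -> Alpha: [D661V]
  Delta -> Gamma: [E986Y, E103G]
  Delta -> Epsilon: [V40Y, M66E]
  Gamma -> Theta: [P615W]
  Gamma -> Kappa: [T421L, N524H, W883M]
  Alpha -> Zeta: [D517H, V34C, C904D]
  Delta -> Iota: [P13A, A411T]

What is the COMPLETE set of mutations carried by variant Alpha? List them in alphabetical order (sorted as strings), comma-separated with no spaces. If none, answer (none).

At Delta: gained [] -> total []
At Alpha: gained ['D661V'] -> total ['D661V']

Answer: D661V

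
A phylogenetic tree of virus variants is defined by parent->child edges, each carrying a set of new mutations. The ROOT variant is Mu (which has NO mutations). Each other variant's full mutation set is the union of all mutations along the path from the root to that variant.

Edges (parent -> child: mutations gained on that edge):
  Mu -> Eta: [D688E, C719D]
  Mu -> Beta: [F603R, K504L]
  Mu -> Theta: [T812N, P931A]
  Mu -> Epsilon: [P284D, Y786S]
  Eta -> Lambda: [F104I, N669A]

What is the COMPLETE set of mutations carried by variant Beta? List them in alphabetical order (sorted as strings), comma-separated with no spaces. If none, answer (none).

Answer: F603R,K504L

Derivation:
At Mu: gained [] -> total []
At Beta: gained ['F603R', 'K504L'] -> total ['F603R', 'K504L']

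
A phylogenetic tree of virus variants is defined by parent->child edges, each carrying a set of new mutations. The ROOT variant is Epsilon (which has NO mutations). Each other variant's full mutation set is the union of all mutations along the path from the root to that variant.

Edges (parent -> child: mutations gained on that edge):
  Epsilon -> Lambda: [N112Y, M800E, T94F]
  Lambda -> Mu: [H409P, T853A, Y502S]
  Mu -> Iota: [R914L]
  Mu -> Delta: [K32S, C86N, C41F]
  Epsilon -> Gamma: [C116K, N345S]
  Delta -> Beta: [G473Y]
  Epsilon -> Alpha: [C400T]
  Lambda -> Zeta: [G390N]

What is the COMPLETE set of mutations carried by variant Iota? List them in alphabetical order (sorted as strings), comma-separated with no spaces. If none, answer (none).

Answer: H409P,M800E,N112Y,R914L,T853A,T94F,Y502S

Derivation:
At Epsilon: gained [] -> total []
At Lambda: gained ['N112Y', 'M800E', 'T94F'] -> total ['M800E', 'N112Y', 'T94F']
At Mu: gained ['H409P', 'T853A', 'Y502S'] -> total ['H409P', 'M800E', 'N112Y', 'T853A', 'T94F', 'Y502S']
At Iota: gained ['R914L'] -> total ['H409P', 'M800E', 'N112Y', 'R914L', 'T853A', 'T94F', 'Y502S']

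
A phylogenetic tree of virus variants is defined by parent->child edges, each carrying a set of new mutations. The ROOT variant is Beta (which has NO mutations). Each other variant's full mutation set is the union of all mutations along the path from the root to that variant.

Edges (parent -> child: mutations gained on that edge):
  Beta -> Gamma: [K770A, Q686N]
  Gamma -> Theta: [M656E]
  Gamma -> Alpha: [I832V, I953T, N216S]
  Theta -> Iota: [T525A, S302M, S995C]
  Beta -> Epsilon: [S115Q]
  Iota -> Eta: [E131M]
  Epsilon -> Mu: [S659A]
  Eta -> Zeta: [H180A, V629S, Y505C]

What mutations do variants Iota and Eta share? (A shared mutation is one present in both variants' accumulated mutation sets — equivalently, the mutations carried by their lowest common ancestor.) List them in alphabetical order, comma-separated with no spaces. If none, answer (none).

Answer: K770A,M656E,Q686N,S302M,S995C,T525A

Derivation:
Accumulating mutations along path to Iota:
  At Beta: gained [] -> total []
  At Gamma: gained ['K770A', 'Q686N'] -> total ['K770A', 'Q686N']
  At Theta: gained ['M656E'] -> total ['K770A', 'M656E', 'Q686N']
  At Iota: gained ['T525A', 'S302M', 'S995C'] -> total ['K770A', 'M656E', 'Q686N', 'S302M', 'S995C', 'T525A']
Mutations(Iota) = ['K770A', 'M656E', 'Q686N', 'S302M', 'S995C', 'T525A']
Accumulating mutations along path to Eta:
  At Beta: gained [] -> total []
  At Gamma: gained ['K770A', 'Q686N'] -> total ['K770A', 'Q686N']
  At Theta: gained ['M656E'] -> total ['K770A', 'M656E', 'Q686N']
  At Iota: gained ['T525A', 'S302M', 'S995C'] -> total ['K770A', 'M656E', 'Q686N', 'S302M', 'S995C', 'T525A']
  At Eta: gained ['E131M'] -> total ['E131M', 'K770A', 'M656E', 'Q686N', 'S302M', 'S995C', 'T525A']
Mutations(Eta) = ['E131M', 'K770A', 'M656E', 'Q686N', 'S302M', 'S995C', 'T525A']
Intersection: ['K770A', 'M656E', 'Q686N', 'S302M', 'S995C', 'T525A'] ∩ ['E131M', 'K770A', 'M656E', 'Q686N', 'S302M', 'S995C', 'T525A'] = ['K770A', 'M656E', 'Q686N', 'S302M', 'S995C', 'T525A']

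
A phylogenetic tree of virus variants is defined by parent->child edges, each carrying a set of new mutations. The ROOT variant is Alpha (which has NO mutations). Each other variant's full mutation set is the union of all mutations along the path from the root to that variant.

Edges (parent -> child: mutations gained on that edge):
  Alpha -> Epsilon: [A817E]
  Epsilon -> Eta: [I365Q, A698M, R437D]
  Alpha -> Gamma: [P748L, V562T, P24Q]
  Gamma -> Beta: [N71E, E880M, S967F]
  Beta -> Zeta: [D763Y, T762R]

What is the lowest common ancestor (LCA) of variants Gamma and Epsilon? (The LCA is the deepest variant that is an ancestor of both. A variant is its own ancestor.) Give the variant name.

Path from root to Gamma: Alpha -> Gamma
  ancestors of Gamma: {Alpha, Gamma}
Path from root to Epsilon: Alpha -> Epsilon
  ancestors of Epsilon: {Alpha, Epsilon}
Common ancestors: {Alpha}
Walk up from Epsilon: Epsilon (not in ancestors of Gamma), Alpha (in ancestors of Gamma)
Deepest common ancestor (LCA) = Alpha

Answer: Alpha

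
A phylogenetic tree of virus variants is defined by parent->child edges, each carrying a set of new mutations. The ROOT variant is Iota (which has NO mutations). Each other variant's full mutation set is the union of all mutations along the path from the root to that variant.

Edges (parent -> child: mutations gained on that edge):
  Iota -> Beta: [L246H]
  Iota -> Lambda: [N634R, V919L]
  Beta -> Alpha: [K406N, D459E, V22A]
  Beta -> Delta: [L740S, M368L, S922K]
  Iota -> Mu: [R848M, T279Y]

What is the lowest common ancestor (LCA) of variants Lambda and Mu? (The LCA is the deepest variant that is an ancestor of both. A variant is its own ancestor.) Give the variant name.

Answer: Iota

Derivation:
Path from root to Lambda: Iota -> Lambda
  ancestors of Lambda: {Iota, Lambda}
Path from root to Mu: Iota -> Mu
  ancestors of Mu: {Iota, Mu}
Common ancestors: {Iota}
Walk up from Mu: Mu (not in ancestors of Lambda), Iota (in ancestors of Lambda)
Deepest common ancestor (LCA) = Iota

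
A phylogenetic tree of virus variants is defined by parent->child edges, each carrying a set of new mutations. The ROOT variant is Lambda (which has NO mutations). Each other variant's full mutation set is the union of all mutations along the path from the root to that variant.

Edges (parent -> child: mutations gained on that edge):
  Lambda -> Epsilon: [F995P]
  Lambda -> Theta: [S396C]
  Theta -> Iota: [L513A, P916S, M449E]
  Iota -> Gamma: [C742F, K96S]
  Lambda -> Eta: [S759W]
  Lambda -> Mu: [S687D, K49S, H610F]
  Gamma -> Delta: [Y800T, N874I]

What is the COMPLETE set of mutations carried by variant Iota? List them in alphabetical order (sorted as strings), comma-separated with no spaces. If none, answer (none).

Answer: L513A,M449E,P916S,S396C

Derivation:
At Lambda: gained [] -> total []
At Theta: gained ['S396C'] -> total ['S396C']
At Iota: gained ['L513A', 'P916S', 'M449E'] -> total ['L513A', 'M449E', 'P916S', 'S396C']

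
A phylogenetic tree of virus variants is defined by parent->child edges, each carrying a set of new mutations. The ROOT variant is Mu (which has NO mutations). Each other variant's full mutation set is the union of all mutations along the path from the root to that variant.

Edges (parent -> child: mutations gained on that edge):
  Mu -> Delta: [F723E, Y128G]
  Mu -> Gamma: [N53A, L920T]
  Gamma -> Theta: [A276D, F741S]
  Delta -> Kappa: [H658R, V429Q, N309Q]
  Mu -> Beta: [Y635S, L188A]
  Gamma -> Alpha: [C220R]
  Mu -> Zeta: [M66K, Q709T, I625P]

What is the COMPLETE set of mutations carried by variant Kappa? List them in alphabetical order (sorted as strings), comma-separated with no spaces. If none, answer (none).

Answer: F723E,H658R,N309Q,V429Q,Y128G

Derivation:
At Mu: gained [] -> total []
At Delta: gained ['F723E', 'Y128G'] -> total ['F723E', 'Y128G']
At Kappa: gained ['H658R', 'V429Q', 'N309Q'] -> total ['F723E', 'H658R', 'N309Q', 'V429Q', 'Y128G']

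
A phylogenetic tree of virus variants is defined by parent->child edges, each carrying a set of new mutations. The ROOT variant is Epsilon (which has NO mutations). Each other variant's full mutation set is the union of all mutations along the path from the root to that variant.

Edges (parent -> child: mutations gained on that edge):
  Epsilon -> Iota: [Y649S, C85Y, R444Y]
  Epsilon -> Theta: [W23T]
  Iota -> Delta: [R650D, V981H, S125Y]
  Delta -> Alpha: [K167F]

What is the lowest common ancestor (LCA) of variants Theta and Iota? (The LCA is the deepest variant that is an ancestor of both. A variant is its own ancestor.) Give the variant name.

Answer: Epsilon

Derivation:
Path from root to Theta: Epsilon -> Theta
  ancestors of Theta: {Epsilon, Theta}
Path from root to Iota: Epsilon -> Iota
  ancestors of Iota: {Epsilon, Iota}
Common ancestors: {Epsilon}
Walk up from Iota: Iota (not in ancestors of Theta), Epsilon (in ancestors of Theta)
Deepest common ancestor (LCA) = Epsilon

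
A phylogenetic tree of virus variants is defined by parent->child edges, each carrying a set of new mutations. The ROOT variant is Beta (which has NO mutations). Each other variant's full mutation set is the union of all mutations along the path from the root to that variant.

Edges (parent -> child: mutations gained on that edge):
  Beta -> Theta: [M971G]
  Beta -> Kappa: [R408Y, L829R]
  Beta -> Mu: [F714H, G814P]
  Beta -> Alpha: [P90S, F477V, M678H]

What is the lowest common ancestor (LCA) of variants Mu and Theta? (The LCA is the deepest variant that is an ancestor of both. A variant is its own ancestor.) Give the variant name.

Path from root to Mu: Beta -> Mu
  ancestors of Mu: {Beta, Mu}
Path from root to Theta: Beta -> Theta
  ancestors of Theta: {Beta, Theta}
Common ancestors: {Beta}
Walk up from Theta: Theta (not in ancestors of Mu), Beta (in ancestors of Mu)
Deepest common ancestor (LCA) = Beta

Answer: Beta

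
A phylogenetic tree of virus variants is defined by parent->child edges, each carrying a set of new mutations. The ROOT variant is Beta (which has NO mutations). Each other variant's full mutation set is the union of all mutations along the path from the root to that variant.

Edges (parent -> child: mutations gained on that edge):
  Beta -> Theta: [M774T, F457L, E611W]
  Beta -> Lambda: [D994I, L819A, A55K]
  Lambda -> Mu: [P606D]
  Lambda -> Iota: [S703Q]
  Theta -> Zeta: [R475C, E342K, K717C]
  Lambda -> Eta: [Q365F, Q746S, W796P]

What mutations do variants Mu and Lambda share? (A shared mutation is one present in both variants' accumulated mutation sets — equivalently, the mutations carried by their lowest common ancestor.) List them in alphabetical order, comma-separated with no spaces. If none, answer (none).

Answer: A55K,D994I,L819A

Derivation:
Accumulating mutations along path to Mu:
  At Beta: gained [] -> total []
  At Lambda: gained ['D994I', 'L819A', 'A55K'] -> total ['A55K', 'D994I', 'L819A']
  At Mu: gained ['P606D'] -> total ['A55K', 'D994I', 'L819A', 'P606D']
Mutations(Mu) = ['A55K', 'D994I', 'L819A', 'P606D']
Accumulating mutations along path to Lambda:
  At Beta: gained [] -> total []
  At Lambda: gained ['D994I', 'L819A', 'A55K'] -> total ['A55K', 'D994I', 'L819A']
Mutations(Lambda) = ['A55K', 'D994I', 'L819A']
Intersection: ['A55K', 'D994I', 'L819A', 'P606D'] ∩ ['A55K', 'D994I', 'L819A'] = ['A55K', 'D994I', 'L819A']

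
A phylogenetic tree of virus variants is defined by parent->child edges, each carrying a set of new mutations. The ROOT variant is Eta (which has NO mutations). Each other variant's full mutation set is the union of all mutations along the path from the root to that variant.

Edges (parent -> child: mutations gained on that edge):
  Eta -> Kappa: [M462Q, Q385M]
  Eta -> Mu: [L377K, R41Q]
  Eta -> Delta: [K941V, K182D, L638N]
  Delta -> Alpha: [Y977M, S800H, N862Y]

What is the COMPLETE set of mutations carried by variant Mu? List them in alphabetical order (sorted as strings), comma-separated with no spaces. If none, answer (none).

At Eta: gained [] -> total []
At Mu: gained ['L377K', 'R41Q'] -> total ['L377K', 'R41Q']

Answer: L377K,R41Q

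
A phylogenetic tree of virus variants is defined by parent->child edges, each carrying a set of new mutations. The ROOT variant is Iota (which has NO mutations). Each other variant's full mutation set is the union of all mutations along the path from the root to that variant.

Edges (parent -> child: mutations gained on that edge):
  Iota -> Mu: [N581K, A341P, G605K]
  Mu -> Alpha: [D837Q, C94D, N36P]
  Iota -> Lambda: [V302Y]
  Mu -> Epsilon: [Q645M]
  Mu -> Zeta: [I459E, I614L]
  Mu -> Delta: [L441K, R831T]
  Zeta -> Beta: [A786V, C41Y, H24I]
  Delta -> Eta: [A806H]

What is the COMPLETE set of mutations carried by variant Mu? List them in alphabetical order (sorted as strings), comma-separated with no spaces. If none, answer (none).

At Iota: gained [] -> total []
At Mu: gained ['N581K', 'A341P', 'G605K'] -> total ['A341P', 'G605K', 'N581K']

Answer: A341P,G605K,N581K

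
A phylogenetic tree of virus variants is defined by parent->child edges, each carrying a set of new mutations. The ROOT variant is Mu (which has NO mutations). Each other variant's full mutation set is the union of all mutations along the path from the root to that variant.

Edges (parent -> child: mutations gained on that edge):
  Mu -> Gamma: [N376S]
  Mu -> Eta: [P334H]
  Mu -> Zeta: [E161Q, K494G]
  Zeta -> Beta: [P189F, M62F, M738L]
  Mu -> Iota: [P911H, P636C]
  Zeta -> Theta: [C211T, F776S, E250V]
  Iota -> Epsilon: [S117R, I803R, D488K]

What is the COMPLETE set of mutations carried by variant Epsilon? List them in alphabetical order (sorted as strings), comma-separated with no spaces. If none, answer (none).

At Mu: gained [] -> total []
At Iota: gained ['P911H', 'P636C'] -> total ['P636C', 'P911H']
At Epsilon: gained ['S117R', 'I803R', 'D488K'] -> total ['D488K', 'I803R', 'P636C', 'P911H', 'S117R']

Answer: D488K,I803R,P636C,P911H,S117R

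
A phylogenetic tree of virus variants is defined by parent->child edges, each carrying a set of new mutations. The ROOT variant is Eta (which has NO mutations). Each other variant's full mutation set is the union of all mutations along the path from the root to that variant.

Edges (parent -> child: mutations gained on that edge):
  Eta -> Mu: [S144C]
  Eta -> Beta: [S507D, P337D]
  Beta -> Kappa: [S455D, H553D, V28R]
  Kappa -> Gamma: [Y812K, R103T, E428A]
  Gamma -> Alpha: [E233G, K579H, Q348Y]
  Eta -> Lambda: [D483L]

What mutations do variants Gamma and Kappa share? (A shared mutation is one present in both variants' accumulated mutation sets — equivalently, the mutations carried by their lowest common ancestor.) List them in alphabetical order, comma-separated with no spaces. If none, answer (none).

Answer: H553D,P337D,S455D,S507D,V28R

Derivation:
Accumulating mutations along path to Gamma:
  At Eta: gained [] -> total []
  At Beta: gained ['S507D', 'P337D'] -> total ['P337D', 'S507D']
  At Kappa: gained ['S455D', 'H553D', 'V28R'] -> total ['H553D', 'P337D', 'S455D', 'S507D', 'V28R']
  At Gamma: gained ['Y812K', 'R103T', 'E428A'] -> total ['E428A', 'H553D', 'P337D', 'R103T', 'S455D', 'S507D', 'V28R', 'Y812K']
Mutations(Gamma) = ['E428A', 'H553D', 'P337D', 'R103T', 'S455D', 'S507D', 'V28R', 'Y812K']
Accumulating mutations along path to Kappa:
  At Eta: gained [] -> total []
  At Beta: gained ['S507D', 'P337D'] -> total ['P337D', 'S507D']
  At Kappa: gained ['S455D', 'H553D', 'V28R'] -> total ['H553D', 'P337D', 'S455D', 'S507D', 'V28R']
Mutations(Kappa) = ['H553D', 'P337D', 'S455D', 'S507D', 'V28R']
Intersection: ['E428A', 'H553D', 'P337D', 'R103T', 'S455D', 'S507D', 'V28R', 'Y812K'] ∩ ['H553D', 'P337D', 'S455D', 'S507D', 'V28R'] = ['H553D', 'P337D', 'S455D', 'S507D', 'V28R']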